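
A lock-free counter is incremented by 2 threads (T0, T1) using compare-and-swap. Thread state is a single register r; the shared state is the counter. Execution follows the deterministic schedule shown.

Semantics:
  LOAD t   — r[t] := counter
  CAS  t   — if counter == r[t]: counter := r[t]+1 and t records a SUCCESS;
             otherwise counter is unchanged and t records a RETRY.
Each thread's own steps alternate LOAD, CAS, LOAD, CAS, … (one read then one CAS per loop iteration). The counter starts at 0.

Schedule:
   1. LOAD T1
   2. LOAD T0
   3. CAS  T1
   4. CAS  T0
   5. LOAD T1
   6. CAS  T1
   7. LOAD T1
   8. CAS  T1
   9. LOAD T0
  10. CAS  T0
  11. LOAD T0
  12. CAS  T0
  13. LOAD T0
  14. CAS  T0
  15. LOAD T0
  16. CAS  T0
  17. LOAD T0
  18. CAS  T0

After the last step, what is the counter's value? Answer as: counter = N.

   1) LOAD T1:  M=0  r_T1=0
   2) LOAD T0:  M=0  r_T0=0
   3) CAS  T1:  M=1  r_T1=0 ✓
   4) CAS  T0:  M=1  r_T0=0 ✗
   5) LOAD T1:  M=1  r_T1=1
   6) CAS  T1:  M=2  r_T1=1 ✓
   7) LOAD T1:  M=2  r_T1=2
   8) CAS  T1:  M=3  r_T1=2 ✓
   9) LOAD T0:  M=3  r_T0=3
  10) CAS  T0:  M=4  r_T0=3 ✓
  11) LOAD T0:  M=4  r_T0=4
  12) CAS  T0:  M=5  r_T0=4 ✓
  13) LOAD T0:  M=5  r_T0=5
  14) CAS  T0:  M=6  r_T0=5 ✓
  15) LOAD T0:  M=6  r_T0=6
  16) CAS  T0:  M=7  r_T0=6 ✓
  17) LOAD T0:  M=7  r_T0=7
  18) CAS  T0:  M=8  r_T0=7 ✓

counter = 8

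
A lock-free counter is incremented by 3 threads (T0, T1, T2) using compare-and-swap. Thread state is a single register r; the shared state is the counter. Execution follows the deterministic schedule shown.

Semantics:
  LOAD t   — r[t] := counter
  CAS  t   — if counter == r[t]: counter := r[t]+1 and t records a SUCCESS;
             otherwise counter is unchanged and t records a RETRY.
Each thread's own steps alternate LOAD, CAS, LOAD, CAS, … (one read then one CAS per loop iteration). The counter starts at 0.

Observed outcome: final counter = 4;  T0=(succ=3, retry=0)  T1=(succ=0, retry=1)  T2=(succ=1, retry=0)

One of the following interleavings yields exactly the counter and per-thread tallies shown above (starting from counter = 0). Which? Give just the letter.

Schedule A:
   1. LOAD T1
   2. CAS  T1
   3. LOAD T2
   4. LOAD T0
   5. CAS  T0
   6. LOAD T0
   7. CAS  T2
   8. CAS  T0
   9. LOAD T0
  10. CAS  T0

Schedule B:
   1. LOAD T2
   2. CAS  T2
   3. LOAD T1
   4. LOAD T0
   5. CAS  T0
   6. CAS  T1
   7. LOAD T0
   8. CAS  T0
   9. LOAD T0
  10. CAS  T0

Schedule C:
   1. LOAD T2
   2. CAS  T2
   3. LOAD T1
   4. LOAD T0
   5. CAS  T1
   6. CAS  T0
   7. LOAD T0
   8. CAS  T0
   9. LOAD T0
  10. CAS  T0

B

Run B:
[1] T2.load  rd  (counter 0, T2.r 0)
[2] T2.cas  hit  (counter 1, T2.r 0)
[3] T1.load  rd  (counter 1, T1.r 1)
[4] T0.load  rd  (counter 1, T0.r 1)
[5] T0.cas  hit  (counter 2, T0.r 1)
[6] T1.cas  miss  (counter 2, T1.r 1)
[7] T0.load  rd  (counter 2, T0.r 2)
[8] T0.cas  hit  (counter 3, T0.r 2)
[9] T0.load  rd  (counter 3, T0.r 3)
[10] T0.cas  hit  (counter 4, T0.r 3)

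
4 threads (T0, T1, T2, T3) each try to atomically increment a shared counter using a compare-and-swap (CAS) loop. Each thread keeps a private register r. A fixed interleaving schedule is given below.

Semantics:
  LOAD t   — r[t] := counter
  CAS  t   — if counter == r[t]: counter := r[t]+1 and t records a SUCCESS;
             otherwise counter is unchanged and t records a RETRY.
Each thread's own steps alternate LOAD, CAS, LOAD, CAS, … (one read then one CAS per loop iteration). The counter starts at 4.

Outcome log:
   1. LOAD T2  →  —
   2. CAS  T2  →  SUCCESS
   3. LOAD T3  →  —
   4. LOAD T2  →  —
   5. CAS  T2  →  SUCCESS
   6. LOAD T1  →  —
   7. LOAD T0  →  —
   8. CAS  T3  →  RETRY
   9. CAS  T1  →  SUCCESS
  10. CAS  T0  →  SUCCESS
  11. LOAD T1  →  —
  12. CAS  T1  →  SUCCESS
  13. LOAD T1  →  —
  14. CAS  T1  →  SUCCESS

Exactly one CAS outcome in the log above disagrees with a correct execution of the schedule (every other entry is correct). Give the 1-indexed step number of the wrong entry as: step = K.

Correct run:
   1) LOAD T2:  M=4  r_T2=4
   2) CAS  T2:  M=5  r_T2=4 ✓
   3) LOAD T3:  M=5  r_T3=5
   4) LOAD T2:  M=5  r_T2=5
   5) CAS  T2:  M=6  r_T2=5 ✓
   6) LOAD T1:  M=6  r_T1=6
   7) LOAD T0:  M=6  r_T0=6
   8) CAS  T3:  M=6  r_T3=5 ✗
   9) CAS  T1:  M=7  r_T1=6 ✓
  10) CAS  T0:  M=7  r_T0=6 ✗
  11) LOAD T1:  M=7  r_T1=7
  12) CAS  T1:  M=8  r_T1=7 ✓
  13) LOAD T1:  M=8  r_T1=8
  14) CAS  T1:  M=9  r_T1=8 ✓
Flip is step 10.

step = 10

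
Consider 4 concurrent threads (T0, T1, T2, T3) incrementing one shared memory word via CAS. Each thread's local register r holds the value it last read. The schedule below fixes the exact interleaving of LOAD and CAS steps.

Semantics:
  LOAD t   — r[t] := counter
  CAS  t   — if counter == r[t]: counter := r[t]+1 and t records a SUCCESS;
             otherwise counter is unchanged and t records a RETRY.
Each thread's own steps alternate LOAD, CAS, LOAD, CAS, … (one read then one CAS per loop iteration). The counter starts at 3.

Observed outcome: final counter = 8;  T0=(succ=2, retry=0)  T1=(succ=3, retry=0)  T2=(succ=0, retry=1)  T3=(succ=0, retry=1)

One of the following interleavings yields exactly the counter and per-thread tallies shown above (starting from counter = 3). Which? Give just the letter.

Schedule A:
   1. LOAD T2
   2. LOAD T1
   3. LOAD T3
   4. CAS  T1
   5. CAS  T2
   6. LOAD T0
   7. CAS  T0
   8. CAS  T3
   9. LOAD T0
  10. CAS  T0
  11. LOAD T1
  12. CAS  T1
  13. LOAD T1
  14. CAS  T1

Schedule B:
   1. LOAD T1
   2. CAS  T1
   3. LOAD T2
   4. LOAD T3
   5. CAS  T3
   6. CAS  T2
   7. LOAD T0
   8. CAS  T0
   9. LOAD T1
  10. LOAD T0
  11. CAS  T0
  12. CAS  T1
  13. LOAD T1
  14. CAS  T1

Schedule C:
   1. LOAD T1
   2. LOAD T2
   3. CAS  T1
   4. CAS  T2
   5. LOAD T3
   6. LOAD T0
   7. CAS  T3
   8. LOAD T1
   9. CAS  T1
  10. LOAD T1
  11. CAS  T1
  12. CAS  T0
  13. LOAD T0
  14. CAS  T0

A

Simulating candidate A:
1. LOAD T2 → mem=3 r[T2]=3 [LOAD]
2. LOAD T1 → mem=3 r[T1]=3 [LOAD]
3. LOAD T3 → mem=3 r[T3]=3 [LOAD]
4. CAS T1 → mem=4 r[T1]=3 [OK]
5. CAS T2 → mem=4 r[T2]=3 [RETRY]
6. LOAD T0 → mem=4 r[T0]=4 [LOAD]
7. CAS T0 → mem=5 r[T0]=4 [OK]
8. CAS T3 → mem=5 r[T3]=3 [RETRY]
9. LOAD T0 → mem=5 r[T0]=5 [LOAD]
10. CAS T0 → mem=6 r[T0]=5 [OK]
11. LOAD T1 → mem=6 r[T1]=6 [LOAD]
12. CAS T1 → mem=7 r[T1]=6 [OK]
13. LOAD T1 → mem=7 r[T1]=7 [LOAD]
14. CAS T1 → mem=8 r[T1]=7 [OK]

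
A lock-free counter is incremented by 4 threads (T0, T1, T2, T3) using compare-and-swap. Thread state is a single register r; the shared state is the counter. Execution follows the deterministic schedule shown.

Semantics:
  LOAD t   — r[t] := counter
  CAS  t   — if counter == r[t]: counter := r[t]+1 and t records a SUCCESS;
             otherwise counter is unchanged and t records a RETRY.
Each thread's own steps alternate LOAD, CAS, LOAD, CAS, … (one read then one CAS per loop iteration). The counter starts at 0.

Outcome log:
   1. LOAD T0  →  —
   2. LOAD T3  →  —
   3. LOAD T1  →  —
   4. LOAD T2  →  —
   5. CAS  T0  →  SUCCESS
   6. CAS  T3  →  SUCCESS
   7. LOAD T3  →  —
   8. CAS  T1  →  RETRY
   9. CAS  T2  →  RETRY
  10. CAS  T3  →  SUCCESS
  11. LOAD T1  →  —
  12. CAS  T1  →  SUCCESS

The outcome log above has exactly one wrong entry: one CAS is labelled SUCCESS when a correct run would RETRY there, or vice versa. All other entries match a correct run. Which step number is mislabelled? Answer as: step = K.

Correct run:
[1] T0.load  rd  (counter 0, T0.r 0)
[2] T3.load  rd  (counter 0, T3.r 0)
[3] T1.load  rd  (counter 0, T1.r 0)
[4] T2.load  rd  (counter 0, T2.r 0)
[5] T0.cas  hit  (counter 1, T0.r 0)
[6] T3.cas  miss  (counter 1, T3.r 0)
[7] T3.load  rd  (counter 1, T3.r 1)
[8] T1.cas  miss  (counter 1, T1.r 0)
[9] T2.cas  miss  (counter 1, T2.r 0)
[10] T3.cas  hit  (counter 2, T3.r 1)
[11] T1.load  rd  (counter 2, T1.r 2)
[12] T1.cas  hit  (counter 3, T1.r 2)
Flip is step 6.

step = 6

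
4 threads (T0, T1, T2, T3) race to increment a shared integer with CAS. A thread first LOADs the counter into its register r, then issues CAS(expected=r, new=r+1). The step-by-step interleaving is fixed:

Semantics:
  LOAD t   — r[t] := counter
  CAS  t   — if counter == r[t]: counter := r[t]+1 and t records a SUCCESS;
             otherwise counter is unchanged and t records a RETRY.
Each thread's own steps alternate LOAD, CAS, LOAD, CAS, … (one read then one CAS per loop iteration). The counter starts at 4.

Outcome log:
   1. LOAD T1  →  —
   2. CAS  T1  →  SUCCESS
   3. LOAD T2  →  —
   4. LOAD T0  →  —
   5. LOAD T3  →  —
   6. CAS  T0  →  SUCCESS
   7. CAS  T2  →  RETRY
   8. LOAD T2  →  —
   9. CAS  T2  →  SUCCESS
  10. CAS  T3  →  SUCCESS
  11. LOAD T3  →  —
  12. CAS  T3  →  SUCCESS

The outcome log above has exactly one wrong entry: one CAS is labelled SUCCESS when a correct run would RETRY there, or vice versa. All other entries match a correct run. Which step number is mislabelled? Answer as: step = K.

step = 10

Correct run:
1. LOAD T1 → mem=4 r[T1]=4 [LOAD]
2. CAS T1 → mem=5 r[T1]=4 [OK]
3. LOAD T2 → mem=5 r[T2]=5 [LOAD]
4. LOAD T0 → mem=5 r[T0]=5 [LOAD]
5. LOAD T3 → mem=5 r[T3]=5 [LOAD]
6. CAS T0 → mem=6 r[T0]=5 [OK]
7. CAS T2 → mem=6 r[T2]=5 [RETRY]
8. LOAD T2 → mem=6 r[T2]=6 [LOAD]
9. CAS T2 → mem=7 r[T2]=6 [OK]
10. CAS T3 → mem=7 r[T3]=5 [RETRY]
11. LOAD T3 → mem=7 r[T3]=7 [LOAD]
12. CAS T3 → mem=8 r[T3]=7 [OK]
Mismatch at 10.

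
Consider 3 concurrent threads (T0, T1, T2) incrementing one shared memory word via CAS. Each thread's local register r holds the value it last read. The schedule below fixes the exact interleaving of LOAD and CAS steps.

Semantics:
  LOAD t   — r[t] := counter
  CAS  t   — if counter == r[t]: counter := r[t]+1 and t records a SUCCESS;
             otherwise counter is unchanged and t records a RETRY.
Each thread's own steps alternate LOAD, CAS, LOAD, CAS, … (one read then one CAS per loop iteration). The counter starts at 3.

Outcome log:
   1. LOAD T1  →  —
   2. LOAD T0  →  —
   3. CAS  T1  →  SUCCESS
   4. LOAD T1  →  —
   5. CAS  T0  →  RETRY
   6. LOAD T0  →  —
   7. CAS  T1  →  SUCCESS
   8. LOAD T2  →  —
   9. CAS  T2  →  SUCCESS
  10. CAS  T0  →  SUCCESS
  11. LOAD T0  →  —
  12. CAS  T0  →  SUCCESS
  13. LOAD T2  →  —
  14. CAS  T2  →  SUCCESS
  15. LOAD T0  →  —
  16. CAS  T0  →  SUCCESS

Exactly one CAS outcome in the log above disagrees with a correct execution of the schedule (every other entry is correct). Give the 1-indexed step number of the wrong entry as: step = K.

Correct run:
[1] T1.load  rd  (counter 3, T1.r 3)
[2] T0.load  rd  (counter 3, T0.r 3)
[3] T1.cas  hit  (counter 4, T1.r 3)
[4] T1.load  rd  (counter 4, T1.r 4)
[5] T0.cas  miss  (counter 4, T0.r 3)
[6] T0.load  rd  (counter 4, T0.r 4)
[7] T1.cas  hit  (counter 5, T1.r 4)
[8] T2.load  rd  (counter 5, T2.r 5)
[9] T2.cas  hit  (counter 6, T2.r 5)
[10] T0.cas  miss  (counter 6, T0.r 4)
[11] T0.load  rd  (counter 6, T0.r 6)
[12] T0.cas  hit  (counter 7, T0.r 6)
[13] T2.load  rd  (counter 7, T2.r 7)
[14] T2.cas  hit  (counter 8, T2.r 7)
[15] T0.load  rd  (counter 8, T0.r 8)
[16] T0.cas  hit  (counter 9, T0.r 8)
Mismatch at 10.

step = 10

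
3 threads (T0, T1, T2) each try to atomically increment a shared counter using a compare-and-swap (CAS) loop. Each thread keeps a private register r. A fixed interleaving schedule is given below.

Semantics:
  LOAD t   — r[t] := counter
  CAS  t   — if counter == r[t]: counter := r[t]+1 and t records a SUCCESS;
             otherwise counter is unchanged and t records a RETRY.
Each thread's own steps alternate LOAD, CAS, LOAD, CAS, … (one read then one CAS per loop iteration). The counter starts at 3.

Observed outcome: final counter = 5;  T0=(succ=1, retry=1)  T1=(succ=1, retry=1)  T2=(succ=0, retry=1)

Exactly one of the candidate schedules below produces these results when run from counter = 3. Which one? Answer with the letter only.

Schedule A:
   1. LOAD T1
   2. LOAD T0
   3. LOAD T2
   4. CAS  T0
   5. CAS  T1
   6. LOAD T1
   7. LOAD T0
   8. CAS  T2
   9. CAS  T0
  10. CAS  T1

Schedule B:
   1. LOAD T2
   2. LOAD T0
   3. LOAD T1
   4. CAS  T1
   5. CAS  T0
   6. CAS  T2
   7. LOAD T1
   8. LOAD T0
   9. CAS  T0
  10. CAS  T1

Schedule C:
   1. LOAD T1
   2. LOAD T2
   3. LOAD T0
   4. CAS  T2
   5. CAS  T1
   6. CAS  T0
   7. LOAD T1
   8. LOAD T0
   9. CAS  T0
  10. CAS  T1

B

Run B:
[1] T2.load  rd  (counter 3, T2.r 3)
[2] T0.load  rd  (counter 3, T0.r 3)
[3] T1.load  rd  (counter 3, T1.r 3)
[4] T1.cas  hit  (counter 4, T1.r 3)
[5] T0.cas  miss  (counter 4, T0.r 3)
[6] T2.cas  miss  (counter 4, T2.r 3)
[7] T1.load  rd  (counter 4, T1.r 4)
[8] T0.load  rd  (counter 4, T0.r 4)
[9] T0.cas  hit  (counter 5, T0.r 4)
[10] T1.cas  miss  (counter 5, T1.r 4)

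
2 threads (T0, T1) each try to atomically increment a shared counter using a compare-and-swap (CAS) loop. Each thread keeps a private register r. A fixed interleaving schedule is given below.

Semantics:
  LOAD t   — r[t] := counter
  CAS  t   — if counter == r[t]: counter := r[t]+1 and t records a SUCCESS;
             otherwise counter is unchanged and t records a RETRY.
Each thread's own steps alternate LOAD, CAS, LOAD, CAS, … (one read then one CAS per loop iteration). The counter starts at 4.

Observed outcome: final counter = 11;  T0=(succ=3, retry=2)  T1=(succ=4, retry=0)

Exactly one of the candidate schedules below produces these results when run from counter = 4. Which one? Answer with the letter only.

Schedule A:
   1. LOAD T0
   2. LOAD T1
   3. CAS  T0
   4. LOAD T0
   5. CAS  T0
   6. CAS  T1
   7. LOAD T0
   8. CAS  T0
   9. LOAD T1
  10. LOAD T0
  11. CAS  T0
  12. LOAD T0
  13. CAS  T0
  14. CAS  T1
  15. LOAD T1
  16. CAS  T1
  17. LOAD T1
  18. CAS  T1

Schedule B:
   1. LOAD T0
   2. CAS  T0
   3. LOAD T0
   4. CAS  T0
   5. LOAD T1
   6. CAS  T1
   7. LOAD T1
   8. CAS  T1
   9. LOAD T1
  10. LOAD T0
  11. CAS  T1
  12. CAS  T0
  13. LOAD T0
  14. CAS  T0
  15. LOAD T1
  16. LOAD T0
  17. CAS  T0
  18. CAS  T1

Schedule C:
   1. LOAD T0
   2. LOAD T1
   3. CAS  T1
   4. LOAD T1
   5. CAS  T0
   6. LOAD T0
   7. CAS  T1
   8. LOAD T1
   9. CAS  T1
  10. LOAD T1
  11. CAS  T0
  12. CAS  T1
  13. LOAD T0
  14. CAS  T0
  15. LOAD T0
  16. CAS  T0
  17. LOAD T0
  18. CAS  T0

Run C:
1. LOAD T0 → mem=4 r[T0]=4 [LOAD]
2. LOAD T1 → mem=4 r[T1]=4 [LOAD]
3. CAS T1 → mem=5 r[T1]=4 [OK]
4. LOAD T1 → mem=5 r[T1]=5 [LOAD]
5. CAS T0 → mem=5 r[T0]=4 [RETRY]
6. LOAD T0 → mem=5 r[T0]=5 [LOAD]
7. CAS T1 → mem=6 r[T1]=5 [OK]
8. LOAD T1 → mem=6 r[T1]=6 [LOAD]
9. CAS T1 → mem=7 r[T1]=6 [OK]
10. LOAD T1 → mem=7 r[T1]=7 [LOAD]
11. CAS T0 → mem=7 r[T0]=5 [RETRY]
12. CAS T1 → mem=8 r[T1]=7 [OK]
13. LOAD T0 → mem=8 r[T0]=8 [LOAD]
14. CAS T0 → mem=9 r[T0]=8 [OK]
15. LOAD T0 → mem=9 r[T0]=9 [LOAD]
16. CAS T0 → mem=10 r[T0]=9 [OK]
17. LOAD T0 → mem=10 r[T0]=10 [LOAD]
18. CAS T0 → mem=11 r[T0]=10 [OK]

C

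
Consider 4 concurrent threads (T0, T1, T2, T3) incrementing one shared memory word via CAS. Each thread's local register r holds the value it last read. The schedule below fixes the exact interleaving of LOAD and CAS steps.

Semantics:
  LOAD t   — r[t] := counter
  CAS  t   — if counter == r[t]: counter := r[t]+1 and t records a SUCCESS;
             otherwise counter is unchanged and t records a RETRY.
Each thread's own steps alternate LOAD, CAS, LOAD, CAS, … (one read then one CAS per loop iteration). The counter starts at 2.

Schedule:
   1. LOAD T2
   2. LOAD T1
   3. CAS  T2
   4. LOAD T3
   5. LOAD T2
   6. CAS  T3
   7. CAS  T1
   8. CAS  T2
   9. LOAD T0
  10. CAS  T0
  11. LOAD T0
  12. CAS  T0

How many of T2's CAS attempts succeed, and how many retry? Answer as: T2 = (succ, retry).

step 1: T2 LOAD ⇒ load; ctr=2 reg=2
step 2: T1 LOAD ⇒ load; ctr=2 reg=2
step 3: T2 CAS ⇒ ok; ctr=3 reg=2
step 4: T3 LOAD ⇒ load; ctr=3 reg=3
step 5: T2 LOAD ⇒ load; ctr=3 reg=3
step 6: T3 CAS ⇒ ok; ctr=4 reg=3
step 7: T1 CAS ⇒ retry; ctr=4 reg=2
step 8: T2 CAS ⇒ retry; ctr=4 reg=3
step 9: T0 LOAD ⇒ load; ctr=4 reg=4
step 10: T0 CAS ⇒ ok; ctr=5 reg=4
step 11: T0 LOAD ⇒ load; ctr=5 reg=5
step 12: T0 CAS ⇒ ok; ctr=6 reg=5

T2 = (1, 1)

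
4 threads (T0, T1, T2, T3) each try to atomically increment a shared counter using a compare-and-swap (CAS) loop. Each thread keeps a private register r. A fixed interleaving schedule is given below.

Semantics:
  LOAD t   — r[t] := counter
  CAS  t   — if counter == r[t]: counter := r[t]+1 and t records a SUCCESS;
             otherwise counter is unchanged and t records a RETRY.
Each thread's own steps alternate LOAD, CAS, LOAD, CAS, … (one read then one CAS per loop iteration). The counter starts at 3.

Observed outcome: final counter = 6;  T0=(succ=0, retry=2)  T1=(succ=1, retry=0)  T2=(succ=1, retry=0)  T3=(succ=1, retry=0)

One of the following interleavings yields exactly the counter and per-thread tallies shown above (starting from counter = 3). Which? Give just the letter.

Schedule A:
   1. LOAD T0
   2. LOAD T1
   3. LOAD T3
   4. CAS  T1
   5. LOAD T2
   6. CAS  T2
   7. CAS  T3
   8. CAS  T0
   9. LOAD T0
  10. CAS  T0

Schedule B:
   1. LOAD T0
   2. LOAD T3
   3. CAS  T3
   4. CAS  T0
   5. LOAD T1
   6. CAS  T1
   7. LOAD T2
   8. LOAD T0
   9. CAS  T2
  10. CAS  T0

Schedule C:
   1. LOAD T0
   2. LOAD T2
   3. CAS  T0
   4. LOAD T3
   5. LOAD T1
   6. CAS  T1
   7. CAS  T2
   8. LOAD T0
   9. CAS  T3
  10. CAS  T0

B

Simulating candidate B:
step 1: T0 LOAD ⇒ load; ctr=3 reg=3
step 2: T3 LOAD ⇒ load; ctr=3 reg=3
step 3: T3 CAS ⇒ ok; ctr=4 reg=3
step 4: T0 CAS ⇒ retry; ctr=4 reg=3
step 5: T1 LOAD ⇒ load; ctr=4 reg=4
step 6: T1 CAS ⇒ ok; ctr=5 reg=4
step 7: T2 LOAD ⇒ load; ctr=5 reg=5
step 8: T0 LOAD ⇒ load; ctr=5 reg=5
step 9: T2 CAS ⇒ ok; ctr=6 reg=5
step 10: T0 CAS ⇒ retry; ctr=6 reg=5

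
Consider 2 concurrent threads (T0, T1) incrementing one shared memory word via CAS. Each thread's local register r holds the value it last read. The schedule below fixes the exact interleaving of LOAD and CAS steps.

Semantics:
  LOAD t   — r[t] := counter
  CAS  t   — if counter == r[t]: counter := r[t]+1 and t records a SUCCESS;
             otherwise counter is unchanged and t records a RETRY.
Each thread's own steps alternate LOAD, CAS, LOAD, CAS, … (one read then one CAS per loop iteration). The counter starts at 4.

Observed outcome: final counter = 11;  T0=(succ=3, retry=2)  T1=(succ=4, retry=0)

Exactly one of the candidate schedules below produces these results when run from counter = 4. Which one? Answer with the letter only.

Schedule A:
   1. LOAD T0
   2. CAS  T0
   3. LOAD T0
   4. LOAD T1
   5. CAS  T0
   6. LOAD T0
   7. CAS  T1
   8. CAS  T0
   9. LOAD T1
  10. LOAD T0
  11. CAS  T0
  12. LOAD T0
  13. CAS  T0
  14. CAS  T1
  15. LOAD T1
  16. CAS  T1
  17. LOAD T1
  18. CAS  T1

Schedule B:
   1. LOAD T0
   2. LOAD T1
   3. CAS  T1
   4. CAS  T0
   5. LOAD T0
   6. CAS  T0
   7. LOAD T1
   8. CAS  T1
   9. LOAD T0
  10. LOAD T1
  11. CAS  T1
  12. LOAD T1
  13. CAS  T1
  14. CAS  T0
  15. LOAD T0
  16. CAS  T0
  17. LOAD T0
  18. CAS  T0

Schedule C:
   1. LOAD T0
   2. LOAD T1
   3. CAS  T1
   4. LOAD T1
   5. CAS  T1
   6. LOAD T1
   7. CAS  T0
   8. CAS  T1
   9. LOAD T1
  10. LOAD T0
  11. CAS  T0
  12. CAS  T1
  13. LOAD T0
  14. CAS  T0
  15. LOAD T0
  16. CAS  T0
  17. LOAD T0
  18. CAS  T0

B

Run B:
1. LOAD T0 → mem=4 r[T0]=4 [LOAD]
2. LOAD T1 → mem=4 r[T1]=4 [LOAD]
3. CAS T1 → mem=5 r[T1]=4 [OK]
4. CAS T0 → mem=5 r[T0]=4 [RETRY]
5. LOAD T0 → mem=5 r[T0]=5 [LOAD]
6. CAS T0 → mem=6 r[T0]=5 [OK]
7. LOAD T1 → mem=6 r[T1]=6 [LOAD]
8. CAS T1 → mem=7 r[T1]=6 [OK]
9. LOAD T0 → mem=7 r[T0]=7 [LOAD]
10. LOAD T1 → mem=7 r[T1]=7 [LOAD]
11. CAS T1 → mem=8 r[T1]=7 [OK]
12. LOAD T1 → mem=8 r[T1]=8 [LOAD]
13. CAS T1 → mem=9 r[T1]=8 [OK]
14. CAS T0 → mem=9 r[T0]=7 [RETRY]
15. LOAD T0 → mem=9 r[T0]=9 [LOAD]
16. CAS T0 → mem=10 r[T0]=9 [OK]
17. LOAD T0 → mem=10 r[T0]=10 [LOAD]
18. CAS T0 → mem=11 r[T0]=10 [OK]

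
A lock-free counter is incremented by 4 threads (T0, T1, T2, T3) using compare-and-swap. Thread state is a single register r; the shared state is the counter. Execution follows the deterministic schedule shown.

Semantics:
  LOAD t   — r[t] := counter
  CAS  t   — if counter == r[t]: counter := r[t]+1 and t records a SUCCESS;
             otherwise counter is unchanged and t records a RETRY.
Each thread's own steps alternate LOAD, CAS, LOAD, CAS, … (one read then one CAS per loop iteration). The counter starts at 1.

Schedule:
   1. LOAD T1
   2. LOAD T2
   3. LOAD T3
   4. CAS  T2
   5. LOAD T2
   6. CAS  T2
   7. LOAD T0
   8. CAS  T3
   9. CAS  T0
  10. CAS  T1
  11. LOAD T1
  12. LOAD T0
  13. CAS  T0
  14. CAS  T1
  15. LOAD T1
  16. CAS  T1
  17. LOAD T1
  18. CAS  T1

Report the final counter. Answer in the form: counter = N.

counter = 7

#1 T1 reads 1
#2 T2 reads 1
#3 T3 reads 1
#4 T2 CAS(1→2) writes; counter now 2
#5 T2 reads 2
#6 T2 CAS(2→3) writes; counter now 3
#7 T0 reads 3
#8 T3 CAS(1→2) fails; counter now 3
#9 T0 CAS(3→4) writes; counter now 4
#10 T1 CAS(1→2) fails; counter now 4
#11 T1 reads 4
#12 T0 reads 4
#13 T0 CAS(4→5) writes; counter now 5
#14 T1 CAS(4→5) fails; counter now 5
#15 T1 reads 5
#16 T1 CAS(5→6) writes; counter now 6
#17 T1 reads 6
#18 T1 CAS(6→7) writes; counter now 7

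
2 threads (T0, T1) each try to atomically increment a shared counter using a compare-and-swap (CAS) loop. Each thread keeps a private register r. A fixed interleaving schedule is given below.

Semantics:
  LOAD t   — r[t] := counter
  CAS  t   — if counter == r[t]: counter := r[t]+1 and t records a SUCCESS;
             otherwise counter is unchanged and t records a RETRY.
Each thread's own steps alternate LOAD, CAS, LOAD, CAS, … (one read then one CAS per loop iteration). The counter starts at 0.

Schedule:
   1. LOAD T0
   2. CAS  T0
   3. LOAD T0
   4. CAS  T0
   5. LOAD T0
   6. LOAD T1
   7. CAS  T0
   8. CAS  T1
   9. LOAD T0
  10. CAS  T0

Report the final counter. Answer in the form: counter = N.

counter = 4

step 1: T0 LOAD ⇒ load; ctr=0 reg=0
step 2: T0 CAS ⇒ ok; ctr=1 reg=0
step 3: T0 LOAD ⇒ load; ctr=1 reg=1
step 4: T0 CAS ⇒ ok; ctr=2 reg=1
step 5: T0 LOAD ⇒ load; ctr=2 reg=2
step 6: T1 LOAD ⇒ load; ctr=2 reg=2
step 7: T0 CAS ⇒ ok; ctr=3 reg=2
step 8: T1 CAS ⇒ retry; ctr=3 reg=2
step 9: T0 LOAD ⇒ load; ctr=3 reg=3
step 10: T0 CAS ⇒ ok; ctr=4 reg=3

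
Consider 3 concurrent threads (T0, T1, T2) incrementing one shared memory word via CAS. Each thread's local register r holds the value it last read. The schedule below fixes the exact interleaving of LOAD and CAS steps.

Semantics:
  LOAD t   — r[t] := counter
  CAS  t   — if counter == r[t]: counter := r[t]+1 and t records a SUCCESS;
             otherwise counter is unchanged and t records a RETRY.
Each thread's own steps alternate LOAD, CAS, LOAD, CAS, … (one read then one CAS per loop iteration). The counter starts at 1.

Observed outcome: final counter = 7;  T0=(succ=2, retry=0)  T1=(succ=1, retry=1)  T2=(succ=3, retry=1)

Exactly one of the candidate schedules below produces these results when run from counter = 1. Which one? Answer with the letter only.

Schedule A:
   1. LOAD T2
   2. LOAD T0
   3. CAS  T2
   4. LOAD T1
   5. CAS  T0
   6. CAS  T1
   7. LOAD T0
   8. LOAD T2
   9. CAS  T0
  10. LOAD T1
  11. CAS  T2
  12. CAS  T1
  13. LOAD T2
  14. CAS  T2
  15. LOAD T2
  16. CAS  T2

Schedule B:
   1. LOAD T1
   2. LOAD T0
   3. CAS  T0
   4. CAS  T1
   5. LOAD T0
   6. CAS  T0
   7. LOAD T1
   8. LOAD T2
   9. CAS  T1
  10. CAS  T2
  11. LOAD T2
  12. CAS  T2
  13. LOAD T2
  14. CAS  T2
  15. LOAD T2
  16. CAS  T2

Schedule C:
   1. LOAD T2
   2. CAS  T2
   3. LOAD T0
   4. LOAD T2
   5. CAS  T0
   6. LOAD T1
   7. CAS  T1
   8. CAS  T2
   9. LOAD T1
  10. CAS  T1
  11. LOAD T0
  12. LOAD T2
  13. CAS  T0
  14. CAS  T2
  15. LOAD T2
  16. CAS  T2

B

Simulating candidate B:
#1 T1 reads 1
#2 T0 reads 1
#3 T0 CAS(1→2) writes; counter now 2
#4 T1 CAS(1→2) fails; counter now 2
#5 T0 reads 2
#6 T0 CAS(2→3) writes; counter now 3
#7 T1 reads 3
#8 T2 reads 3
#9 T1 CAS(3→4) writes; counter now 4
#10 T2 CAS(3→4) fails; counter now 4
#11 T2 reads 4
#12 T2 CAS(4→5) writes; counter now 5
#13 T2 reads 5
#14 T2 CAS(5→6) writes; counter now 6
#15 T2 reads 6
#16 T2 CAS(6→7) writes; counter now 7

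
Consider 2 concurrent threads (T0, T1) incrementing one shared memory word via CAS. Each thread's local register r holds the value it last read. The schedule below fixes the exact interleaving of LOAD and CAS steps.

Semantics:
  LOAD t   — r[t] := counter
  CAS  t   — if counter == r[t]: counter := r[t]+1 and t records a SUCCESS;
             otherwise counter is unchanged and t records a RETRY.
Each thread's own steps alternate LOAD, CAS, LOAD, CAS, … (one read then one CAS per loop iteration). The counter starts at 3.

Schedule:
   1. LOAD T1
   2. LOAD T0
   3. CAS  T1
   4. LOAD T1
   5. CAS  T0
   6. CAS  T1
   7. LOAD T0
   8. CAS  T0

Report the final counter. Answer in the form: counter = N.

counter = 6

step 1: T1 LOAD ⇒ load; ctr=3 reg=3
step 2: T0 LOAD ⇒ load; ctr=3 reg=3
step 3: T1 CAS ⇒ ok; ctr=4 reg=3
step 4: T1 LOAD ⇒ load; ctr=4 reg=4
step 5: T0 CAS ⇒ retry; ctr=4 reg=3
step 6: T1 CAS ⇒ ok; ctr=5 reg=4
step 7: T0 LOAD ⇒ load; ctr=5 reg=5
step 8: T0 CAS ⇒ ok; ctr=6 reg=5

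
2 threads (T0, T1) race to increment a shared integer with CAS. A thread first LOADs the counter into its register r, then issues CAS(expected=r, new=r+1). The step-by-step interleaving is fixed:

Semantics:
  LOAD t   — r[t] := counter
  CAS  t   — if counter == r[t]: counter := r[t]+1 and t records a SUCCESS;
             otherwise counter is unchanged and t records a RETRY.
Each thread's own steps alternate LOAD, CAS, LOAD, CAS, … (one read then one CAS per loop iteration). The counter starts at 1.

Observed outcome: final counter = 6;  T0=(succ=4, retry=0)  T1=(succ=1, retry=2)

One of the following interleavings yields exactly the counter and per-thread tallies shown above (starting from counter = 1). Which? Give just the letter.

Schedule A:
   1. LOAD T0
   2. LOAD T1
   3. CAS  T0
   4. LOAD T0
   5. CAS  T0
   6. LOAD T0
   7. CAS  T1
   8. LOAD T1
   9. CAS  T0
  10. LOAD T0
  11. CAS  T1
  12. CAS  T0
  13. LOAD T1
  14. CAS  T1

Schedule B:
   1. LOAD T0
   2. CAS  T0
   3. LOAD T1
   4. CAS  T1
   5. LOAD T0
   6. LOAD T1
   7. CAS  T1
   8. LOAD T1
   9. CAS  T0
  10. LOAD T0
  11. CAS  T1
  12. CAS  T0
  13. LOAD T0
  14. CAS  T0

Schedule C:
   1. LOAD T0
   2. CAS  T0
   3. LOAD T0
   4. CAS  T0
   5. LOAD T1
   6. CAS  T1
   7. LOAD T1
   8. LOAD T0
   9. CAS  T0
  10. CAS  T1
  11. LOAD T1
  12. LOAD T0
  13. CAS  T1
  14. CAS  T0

Run A:
step 1: T0 LOAD ⇒ load; ctr=1 reg=1
step 2: T1 LOAD ⇒ load; ctr=1 reg=1
step 3: T0 CAS ⇒ ok; ctr=2 reg=1
step 4: T0 LOAD ⇒ load; ctr=2 reg=2
step 5: T0 CAS ⇒ ok; ctr=3 reg=2
step 6: T0 LOAD ⇒ load; ctr=3 reg=3
step 7: T1 CAS ⇒ retry; ctr=3 reg=1
step 8: T1 LOAD ⇒ load; ctr=3 reg=3
step 9: T0 CAS ⇒ ok; ctr=4 reg=3
step 10: T0 LOAD ⇒ load; ctr=4 reg=4
step 11: T1 CAS ⇒ retry; ctr=4 reg=3
step 12: T0 CAS ⇒ ok; ctr=5 reg=4
step 13: T1 LOAD ⇒ load; ctr=5 reg=5
step 14: T1 CAS ⇒ ok; ctr=6 reg=5

A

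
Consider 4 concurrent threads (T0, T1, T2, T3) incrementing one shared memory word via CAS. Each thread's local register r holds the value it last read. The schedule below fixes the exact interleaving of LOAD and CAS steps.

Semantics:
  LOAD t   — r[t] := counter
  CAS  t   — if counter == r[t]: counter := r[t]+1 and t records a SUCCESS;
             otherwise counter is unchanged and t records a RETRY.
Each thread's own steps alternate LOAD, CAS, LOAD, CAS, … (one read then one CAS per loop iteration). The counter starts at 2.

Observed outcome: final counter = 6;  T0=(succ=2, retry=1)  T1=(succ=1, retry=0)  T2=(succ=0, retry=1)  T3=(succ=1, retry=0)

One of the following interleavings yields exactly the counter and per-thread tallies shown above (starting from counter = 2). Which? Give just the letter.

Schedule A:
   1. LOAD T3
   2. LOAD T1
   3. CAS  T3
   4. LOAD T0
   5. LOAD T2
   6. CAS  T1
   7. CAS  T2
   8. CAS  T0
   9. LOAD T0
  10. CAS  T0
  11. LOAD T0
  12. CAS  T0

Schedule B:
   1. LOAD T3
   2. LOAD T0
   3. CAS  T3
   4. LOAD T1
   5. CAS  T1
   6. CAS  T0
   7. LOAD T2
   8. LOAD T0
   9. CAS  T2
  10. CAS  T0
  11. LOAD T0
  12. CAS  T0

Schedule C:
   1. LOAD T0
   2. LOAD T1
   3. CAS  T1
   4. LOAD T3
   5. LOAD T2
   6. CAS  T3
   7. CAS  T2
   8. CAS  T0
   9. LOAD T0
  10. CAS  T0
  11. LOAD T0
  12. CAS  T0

Tracing schedule C:
step 1: T0 LOAD ⇒ load; ctr=2 reg=2
step 2: T1 LOAD ⇒ load; ctr=2 reg=2
step 3: T1 CAS ⇒ ok; ctr=3 reg=2
step 4: T3 LOAD ⇒ load; ctr=3 reg=3
step 5: T2 LOAD ⇒ load; ctr=3 reg=3
step 6: T3 CAS ⇒ ok; ctr=4 reg=3
step 7: T2 CAS ⇒ retry; ctr=4 reg=3
step 8: T0 CAS ⇒ retry; ctr=4 reg=2
step 9: T0 LOAD ⇒ load; ctr=4 reg=4
step 10: T0 CAS ⇒ ok; ctr=5 reg=4
step 11: T0 LOAD ⇒ load; ctr=5 reg=5
step 12: T0 CAS ⇒ ok; ctr=6 reg=5

C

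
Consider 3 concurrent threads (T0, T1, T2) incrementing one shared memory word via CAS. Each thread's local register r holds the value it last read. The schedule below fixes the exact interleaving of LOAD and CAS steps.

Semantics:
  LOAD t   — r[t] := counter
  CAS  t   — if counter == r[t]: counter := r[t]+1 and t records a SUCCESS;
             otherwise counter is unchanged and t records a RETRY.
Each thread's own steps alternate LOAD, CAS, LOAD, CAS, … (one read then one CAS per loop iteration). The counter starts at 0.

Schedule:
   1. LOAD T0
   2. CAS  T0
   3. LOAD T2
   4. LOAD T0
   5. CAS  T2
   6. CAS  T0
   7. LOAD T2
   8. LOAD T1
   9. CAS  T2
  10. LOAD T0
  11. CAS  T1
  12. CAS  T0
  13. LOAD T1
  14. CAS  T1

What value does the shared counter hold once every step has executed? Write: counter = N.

step 1: T0 LOAD ⇒ load; ctr=0 reg=0
step 2: T0 CAS ⇒ ok; ctr=1 reg=0
step 3: T2 LOAD ⇒ load; ctr=1 reg=1
step 4: T0 LOAD ⇒ load; ctr=1 reg=1
step 5: T2 CAS ⇒ ok; ctr=2 reg=1
step 6: T0 CAS ⇒ retry; ctr=2 reg=1
step 7: T2 LOAD ⇒ load; ctr=2 reg=2
step 8: T1 LOAD ⇒ load; ctr=2 reg=2
step 9: T2 CAS ⇒ ok; ctr=3 reg=2
step 10: T0 LOAD ⇒ load; ctr=3 reg=3
step 11: T1 CAS ⇒ retry; ctr=3 reg=2
step 12: T0 CAS ⇒ ok; ctr=4 reg=3
step 13: T1 LOAD ⇒ load; ctr=4 reg=4
step 14: T1 CAS ⇒ ok; ctr=5 reg=4

counter = 5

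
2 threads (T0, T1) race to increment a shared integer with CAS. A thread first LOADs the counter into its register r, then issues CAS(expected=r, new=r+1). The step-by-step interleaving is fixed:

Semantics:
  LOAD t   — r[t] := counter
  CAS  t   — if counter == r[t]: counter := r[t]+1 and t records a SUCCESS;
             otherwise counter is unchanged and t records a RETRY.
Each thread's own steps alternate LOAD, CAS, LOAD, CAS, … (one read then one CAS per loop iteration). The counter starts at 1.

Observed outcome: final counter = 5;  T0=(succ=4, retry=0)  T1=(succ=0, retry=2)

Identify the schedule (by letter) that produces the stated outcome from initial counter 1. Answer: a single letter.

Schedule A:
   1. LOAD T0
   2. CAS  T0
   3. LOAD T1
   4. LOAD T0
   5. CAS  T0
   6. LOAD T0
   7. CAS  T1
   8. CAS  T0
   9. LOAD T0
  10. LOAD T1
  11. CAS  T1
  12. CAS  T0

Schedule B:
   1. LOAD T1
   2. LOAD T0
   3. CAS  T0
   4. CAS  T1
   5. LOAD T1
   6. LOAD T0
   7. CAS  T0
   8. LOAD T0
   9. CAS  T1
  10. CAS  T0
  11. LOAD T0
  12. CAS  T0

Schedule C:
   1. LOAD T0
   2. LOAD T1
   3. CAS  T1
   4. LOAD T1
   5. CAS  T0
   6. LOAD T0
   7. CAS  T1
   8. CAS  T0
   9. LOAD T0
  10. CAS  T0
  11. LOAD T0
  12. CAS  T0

Run B:
step 1: T1 LOAD ⇒ load; ctr=1 reg=1
step 2: T0 LOAD ⇒ load; ctr=1 reg=1
step 3: T0 CAS ⇒ ok; ctr=2 reg=1
step 4: T1 CAS ⇒ retry; ctr=2 reg=1
step 5: T1 LOAD ⇒ load; ctr=2 reg=2
step 6: T0 LOAD ⇒ load; ctr=2 reg=2
step 7: T0 CAS ⇒ ok; ctr=3 reg=2
step 8: T0 LOAD ⇒ load; ctr=3 reg=3
step 9: T1 CAS ⇒ retry; ctr=3 reg=2
step 10: T0 CAS ⇒ ok; ctr=4 reg=3
step 11: T0 LOAD ⇒ load; ctr=4 reg=4
step 12: T0 CAS ⇒ ok; ctr=5 reg=4

B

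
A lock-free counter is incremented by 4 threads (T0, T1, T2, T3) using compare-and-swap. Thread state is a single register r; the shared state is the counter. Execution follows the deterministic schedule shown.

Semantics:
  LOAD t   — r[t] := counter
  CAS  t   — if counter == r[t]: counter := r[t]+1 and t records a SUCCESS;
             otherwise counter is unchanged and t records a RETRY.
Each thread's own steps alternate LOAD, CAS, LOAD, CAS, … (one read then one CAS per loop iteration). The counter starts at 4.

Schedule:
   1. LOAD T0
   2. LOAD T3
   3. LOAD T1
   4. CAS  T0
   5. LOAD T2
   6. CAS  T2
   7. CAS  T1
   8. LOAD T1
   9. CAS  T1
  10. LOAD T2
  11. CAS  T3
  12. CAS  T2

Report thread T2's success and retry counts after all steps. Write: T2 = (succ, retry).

#1 T0 reads 4
#2 T3 reads 4
#3 T1 reads 4
#4 T0 CAS(4→5) writes; counter now 5
#5 T2 reads 5
#6 T2 CAS(5→6) writes; counter now 6
#7 T1 CAS(4→5) fails; counter now 6
#8 T1 reads 6
#9 T1 CAS(6→7) writes; counter now 7
#10 T2 reads 7
#11 T3 CAS(4→5) fails; counter now 7
#12 T2 CAS(7→8) writes; counter now 8

T2 = (2, 0)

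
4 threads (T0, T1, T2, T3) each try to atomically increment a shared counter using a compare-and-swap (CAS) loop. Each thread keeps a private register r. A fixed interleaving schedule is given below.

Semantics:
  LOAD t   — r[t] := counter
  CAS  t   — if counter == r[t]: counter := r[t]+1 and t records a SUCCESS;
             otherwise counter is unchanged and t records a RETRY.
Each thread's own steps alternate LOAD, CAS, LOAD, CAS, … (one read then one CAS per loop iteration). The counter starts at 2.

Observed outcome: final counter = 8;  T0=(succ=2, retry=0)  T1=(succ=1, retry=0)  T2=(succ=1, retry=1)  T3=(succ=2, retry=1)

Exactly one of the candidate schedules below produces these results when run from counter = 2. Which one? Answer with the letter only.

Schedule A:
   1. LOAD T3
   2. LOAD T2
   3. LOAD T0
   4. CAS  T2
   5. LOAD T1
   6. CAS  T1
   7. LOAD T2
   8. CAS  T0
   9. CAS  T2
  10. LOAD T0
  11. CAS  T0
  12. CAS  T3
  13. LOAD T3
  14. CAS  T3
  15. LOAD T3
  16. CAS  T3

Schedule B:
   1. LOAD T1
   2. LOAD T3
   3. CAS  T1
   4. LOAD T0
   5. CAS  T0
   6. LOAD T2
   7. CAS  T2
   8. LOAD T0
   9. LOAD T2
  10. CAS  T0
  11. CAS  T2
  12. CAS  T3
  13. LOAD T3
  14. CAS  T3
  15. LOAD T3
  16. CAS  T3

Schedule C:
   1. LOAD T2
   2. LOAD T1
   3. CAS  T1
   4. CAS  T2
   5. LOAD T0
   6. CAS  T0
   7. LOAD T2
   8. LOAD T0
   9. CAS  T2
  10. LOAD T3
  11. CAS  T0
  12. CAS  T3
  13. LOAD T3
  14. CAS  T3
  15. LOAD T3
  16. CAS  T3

Simulating candidate B:
#1 T1 reads 2
#2 T3 reads 2
#3 T1 CAS(2→3) writes; counter now 3
#4 T0 reads 3
#5 T0 CAS(3→4) writes; counter now 4
#6 T2 reads 4
#7 T2 CAS(4→5) writes; counter now 5
#8 T0 reads 5
#9 T2 reads 5
#10 T0 CAS(5→6) writes; counter now 6
#11 T2 CAS(5→6) fails; counter now 6
#12 T3 CAS(2→3) fails; counter now 6
#13 T3 reads 6
#14 T3 CAS(6→7) writes; counter now 7
#15 T3 reads 7
#16 T3 CAS(7→8) writes; counter now 8

B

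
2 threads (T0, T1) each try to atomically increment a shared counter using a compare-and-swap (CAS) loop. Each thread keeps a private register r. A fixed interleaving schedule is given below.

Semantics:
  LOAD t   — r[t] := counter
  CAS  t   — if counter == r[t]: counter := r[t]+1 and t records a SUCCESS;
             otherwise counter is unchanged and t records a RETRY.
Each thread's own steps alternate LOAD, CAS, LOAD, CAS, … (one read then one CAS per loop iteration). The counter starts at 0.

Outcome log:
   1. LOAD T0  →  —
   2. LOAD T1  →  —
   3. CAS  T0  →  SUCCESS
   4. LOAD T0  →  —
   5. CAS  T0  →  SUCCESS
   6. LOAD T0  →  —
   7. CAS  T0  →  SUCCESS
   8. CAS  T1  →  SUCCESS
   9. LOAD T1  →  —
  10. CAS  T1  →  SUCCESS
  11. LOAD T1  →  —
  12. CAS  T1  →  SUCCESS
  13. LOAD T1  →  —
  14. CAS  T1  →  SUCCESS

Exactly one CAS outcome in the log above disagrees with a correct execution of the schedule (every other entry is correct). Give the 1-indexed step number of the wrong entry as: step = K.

step = 8

Correct run:
step 1: T0 LOAD ⇒ load; ctr=0 reg=0
step 2: T1 LOAD ⇒ load; ctr=0 reg=0
step 3: T0 CAS ⇒ ok; ctr=1 reg=0
step 4: T0 LOAD ⇒ load; ctr=1 reg=1
step 5: T0 CAS ⇒ ok; ctr=2 reg=1
step 6: T0 LOAD ⇒ load; ctr=2 reg=2
step 7: T0 CAS ⇒ ok; ctr=3 reg=2
step 8: T1 CAS ⇒ retry; ctr=3 reg=0
step 9: T1 LOAD ⇒ load; ctr=3 reg=3
step 10: T1 CAS ⇒ ok; ctr=4 reg=3
step 11: T1 LOAD ⇒ load; ctr=4 reg=4
step 12: T1 CAS ⇒ ok; ctr=5 reg=4
step 13: T1 LOAD ⇒ load; ctr=5 reg=5
step 14: T1 CAS ⇒ ok; ctr=6 reg=5
Flip is step 8.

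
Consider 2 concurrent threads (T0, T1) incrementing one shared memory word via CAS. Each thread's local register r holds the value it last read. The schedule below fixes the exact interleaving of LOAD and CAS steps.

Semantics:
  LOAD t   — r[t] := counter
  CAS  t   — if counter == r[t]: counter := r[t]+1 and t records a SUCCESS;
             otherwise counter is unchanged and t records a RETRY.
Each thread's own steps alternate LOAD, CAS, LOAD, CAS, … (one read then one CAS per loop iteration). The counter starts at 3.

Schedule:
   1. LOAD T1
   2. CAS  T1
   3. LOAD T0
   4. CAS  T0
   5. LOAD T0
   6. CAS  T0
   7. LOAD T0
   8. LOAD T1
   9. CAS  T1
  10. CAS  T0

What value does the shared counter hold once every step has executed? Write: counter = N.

counter = 7

#1 T1 reads 3
#2 T1 CAS(3→4) writes; counter now 4
#3 T0 reads 4
#4 T0 CAS(4→5) writes; counter now 5
#5 T0 reads 5
#6 T0 CAS(5→6) writes; counter now 6
#7 T0 reads 6
#8 T1 reads 6
#9 T1 CAS(6→7) writes; counter now 7
#10 T0 CAS(6→7) fails; counter now 7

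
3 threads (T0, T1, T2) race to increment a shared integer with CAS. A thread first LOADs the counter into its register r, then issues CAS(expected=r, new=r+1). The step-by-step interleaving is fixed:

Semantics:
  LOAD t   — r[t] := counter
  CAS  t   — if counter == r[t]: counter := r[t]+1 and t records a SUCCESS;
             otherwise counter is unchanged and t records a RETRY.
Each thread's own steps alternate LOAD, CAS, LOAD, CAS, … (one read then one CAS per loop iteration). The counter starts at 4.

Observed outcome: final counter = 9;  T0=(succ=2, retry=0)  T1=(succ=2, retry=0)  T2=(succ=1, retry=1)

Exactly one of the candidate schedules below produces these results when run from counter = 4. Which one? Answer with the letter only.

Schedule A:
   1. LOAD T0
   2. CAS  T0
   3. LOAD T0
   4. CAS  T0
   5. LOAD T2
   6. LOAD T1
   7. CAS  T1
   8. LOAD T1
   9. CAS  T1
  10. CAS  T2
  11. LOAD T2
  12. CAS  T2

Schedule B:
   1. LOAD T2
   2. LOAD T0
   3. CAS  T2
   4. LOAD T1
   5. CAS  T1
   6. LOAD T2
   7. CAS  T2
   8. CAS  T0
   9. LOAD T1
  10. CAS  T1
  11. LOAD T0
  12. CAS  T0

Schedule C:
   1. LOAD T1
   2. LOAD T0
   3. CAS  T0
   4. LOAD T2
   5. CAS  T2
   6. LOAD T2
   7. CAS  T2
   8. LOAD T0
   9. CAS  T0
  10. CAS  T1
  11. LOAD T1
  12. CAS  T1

A

Tracing schedule A:
T0 LOAD — after: cnt=4, r=4 — load
T0 CAS — after: cnt=5, r=4 — ok
T0 LOAD — after: cnt=5, r=5 — load
T0 CAS — after: cnt=6, r=5 — ok
T2 LOAD — after: cnt=6, r=6 — load
T1 LOAD — after: cnt=6, r=6 — load
T1 CAS — after: cnt=7, r=6 — ok
T1 LOAD — after: cnt=7, r=7 — load
T1 CAS — after: cnt=8, r=7 — ok
T2 CAS — after: cnt=8, r=6 — retry
T2 LOAD — after: cnt=8, r=8 — load
T2 CAS — after: cnt=9, r=8 — ok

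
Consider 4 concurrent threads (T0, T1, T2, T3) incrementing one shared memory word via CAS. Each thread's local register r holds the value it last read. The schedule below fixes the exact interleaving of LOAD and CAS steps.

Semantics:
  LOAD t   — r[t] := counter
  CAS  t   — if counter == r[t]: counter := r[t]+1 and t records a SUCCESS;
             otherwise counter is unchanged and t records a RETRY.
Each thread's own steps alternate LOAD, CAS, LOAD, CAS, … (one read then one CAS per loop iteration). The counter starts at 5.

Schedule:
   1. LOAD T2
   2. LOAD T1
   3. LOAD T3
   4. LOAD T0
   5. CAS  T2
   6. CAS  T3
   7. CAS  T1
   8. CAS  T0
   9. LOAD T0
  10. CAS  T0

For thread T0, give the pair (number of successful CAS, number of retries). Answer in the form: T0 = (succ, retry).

T0 = (1, 1)

T2 LOAD — after: cnt=5, r=5 — load
T1 LOAD — after: cnt=5, r=5 — load
T3 LOAD — after: cnt=5, r=5 — load
T0 LOAD — after: cnt=5, r=5 — load
T2 CAS — after: cnt=6, r=5 — ok
T3 CAS — after: cnt=6, r=5 — retry
T1 CAS — after: cnt=6, r=5 — retry
T0 CAS — after: cnt=6, r=5 — retry
T0 LOAD — after: cnt=6, r=6 — load
T0 CAS — after: cnt=7, r=6 — ok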